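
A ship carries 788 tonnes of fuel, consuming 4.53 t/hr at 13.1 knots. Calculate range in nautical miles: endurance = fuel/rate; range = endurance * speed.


Formula: endurance = fuel / rate; range = endurance * speed
Step 1 — endurance = 788 / 4.53 = 173.9514 hours
Step 2 — range = 173.9514 * 13.1 ≈ 2278.8 nautical miles (5 s.f.)

2278.8 NM


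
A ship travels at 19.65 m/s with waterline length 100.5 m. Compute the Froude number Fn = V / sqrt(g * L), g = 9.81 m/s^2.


Formula: Fn = V / sqrt(g * L)
Step 1 — g * L = 9.81 * 100.5 = 985.905
Step 2 — sqrt(g * L) = sqrt(985.905) = 31.399124
Step 3 — Fn = 19.65 / 31.399124 ≈ 0.62581 (5 s.f.)

0.62581


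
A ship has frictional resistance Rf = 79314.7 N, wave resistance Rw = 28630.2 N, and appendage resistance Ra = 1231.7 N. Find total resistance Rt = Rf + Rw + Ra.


Formula: Rt = Rf + Rw + Ra
Substituting: Rt = 79314.7 + 28630.2 + 1231.7
Result: Rt = 109176.6 N

109176.6 N


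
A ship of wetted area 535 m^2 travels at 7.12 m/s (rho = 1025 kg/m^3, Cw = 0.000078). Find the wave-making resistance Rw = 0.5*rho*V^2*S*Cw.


Formula: Rw = 0.5 * rho * V^2 * S * Cw
Step 1 — V^2 = 7.12^2 = 50.6944
Step 2 — 0.5 * rho * V^2 = 0.5 * 1025 * 50.6944 = 25980.88
Step 3 — Rw = 25980.88 * 535 * 0.000078 ≈ 1084.2 N (5 s.f.)

1084.2 N


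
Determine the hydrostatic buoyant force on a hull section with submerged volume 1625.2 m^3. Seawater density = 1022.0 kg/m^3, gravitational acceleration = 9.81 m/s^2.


Formula: Fb = rho * g * V
Substituting: Fb = 1022.0 * 9.81 * 1625.2
Intermediate: 1022.0 * 9.81 = 10025.82
Result: Fb = 10025.82 * 1625.2 ≈ 16294000 N (5 s.f.)

16294000 N


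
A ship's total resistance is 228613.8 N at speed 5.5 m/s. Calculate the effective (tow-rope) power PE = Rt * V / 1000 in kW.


Formula: PE = Rt * V / 1000 (kW)
Step 1 — PE (W) = 228613.8 * 5.5 = 1257375.9 W
Step 2 — PE (kW) = 1257375.9 / 1000 ≈ 1257.4 kW (5 s.f.)

1257.4 kW


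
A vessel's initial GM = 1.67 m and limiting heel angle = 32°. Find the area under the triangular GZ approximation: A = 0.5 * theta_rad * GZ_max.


Formula: GZ_max = GM * sin(theta); Area = 0.5 * theta_rad * GZ_max
Step 1 — GZ_max = 1.67 * sin(32°) = 1.67 * 0.529919 = 0.884965 m
Step 2 — theta_rad = 32 * pi/180 = 0.558505 rad
Step 3 — Area = 0.5 * 0.558505 * 0.884965 ≈ 0.24713 m·rad (5 s.f.)

0.24713 m·rad


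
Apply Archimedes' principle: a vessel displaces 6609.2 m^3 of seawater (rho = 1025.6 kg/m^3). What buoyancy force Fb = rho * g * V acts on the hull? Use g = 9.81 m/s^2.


Formula: Fb = rho * g * V
Substituting: Fb = 1025.6 * 9.81 * 6609.2
Intermediate: 1025.6 * 9.81 = 10061.136
Result: Fb = 10061.136 * 6609.2 ≈ 66496000 N (5 s.f.)

66496000 N


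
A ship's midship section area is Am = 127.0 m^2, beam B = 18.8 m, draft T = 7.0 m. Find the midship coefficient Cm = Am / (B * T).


Formula: Cm = Am / (B * T)
Step 1 — B * T = 18.8 * 7.0 = 131.6 m^2
Step 2 — Cm = 127.0 / 131.6 ≈ 0.96505 (5 s.f.)

0.96505


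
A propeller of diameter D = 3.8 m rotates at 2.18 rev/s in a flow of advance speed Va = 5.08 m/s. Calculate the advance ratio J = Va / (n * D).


Formula: J = Va / (n * D)
Step 1 — n * D = 2.18 * 3.8 = 8.284
Step 2 — J = 5.08 / 8.284 ≈ 0.61323 (5 s.f.)

0.61323


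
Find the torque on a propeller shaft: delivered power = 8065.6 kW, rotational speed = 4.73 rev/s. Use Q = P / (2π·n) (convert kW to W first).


Formula: Q = P_W / (2 * pi * n)
Step 1 — P_W = 8065.6 kW * 1000 = 8065600.0 W
Step 2 — 2 * pi * n = 2 * pi * 4.73 = 29.719467
Step 3 — Q = 8065600.0 / 29.719467 ≈ 271390 N·m (5 s.f.)

271390 N·m


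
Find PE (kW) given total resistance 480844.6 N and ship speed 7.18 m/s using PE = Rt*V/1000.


Formula: PE = Rt * V / 1000 (kW)
Step 1 — PE (W) = 480844.6 * 7.18 = 3452464.228 W
Step 2 — PE (kW) = 3452464.228 / 1000 ≈ 3452.5 kW (5 s.f.)

3452.5 kW


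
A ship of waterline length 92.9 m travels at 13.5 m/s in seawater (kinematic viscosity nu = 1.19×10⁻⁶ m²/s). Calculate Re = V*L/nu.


Formula: Re = V * L / nu
Step 1 — V * L = 13.5 * 92.9 = 1254.15 m^2/s
Step 2 — Re = 1254.15 / 1.19e-6 = 1.05e+09

1.05e+09


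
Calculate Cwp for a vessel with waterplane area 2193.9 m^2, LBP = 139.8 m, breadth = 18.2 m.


Formula: Cwp = Aw / (L * B)
Step 1 — L * B = 139.8 * 18.2 = 2544.36 m^2
Step 2 — Cwp = 2193.9 / 2544.36 ≈ 0.86226 (5 s.f.)

0.86226


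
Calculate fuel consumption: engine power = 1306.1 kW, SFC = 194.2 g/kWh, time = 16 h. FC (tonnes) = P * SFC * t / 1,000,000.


Formula: FC (tonnes) = P * SFC * t / 1,000,000
Step 1 — P * SFC * t = 1306.1 * 194.2 * 16 = 4058313.92 g
Step 2 — FC (tonnes) = 4058313.92 / 1,000,000 ≈ 4.0583 tonnes (5 s.f.)

4.0583 tonnes


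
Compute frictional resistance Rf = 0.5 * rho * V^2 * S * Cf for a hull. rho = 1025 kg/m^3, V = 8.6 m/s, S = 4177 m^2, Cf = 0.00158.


Formula: Rf = 0.5 * rho * V^2 * S * Cf
Step 1 — V^2 = 8.6^2 = 73.96
Step 2 — 0.5 * rho * V^2 = 0.5 * 1025 * 73.96 = 37904.5
Step 3 — Rf = 37904.5 * 4177 * 0.00158 ≈ 250160 N (5 s.f.)

250160 N


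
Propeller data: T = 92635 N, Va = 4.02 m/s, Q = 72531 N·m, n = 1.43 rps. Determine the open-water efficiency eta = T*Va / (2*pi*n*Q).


Formula: eta = T * Va / (2 * pi * n * Q)
Step 1 — numerator = T * Va = 92635 * 4.02 = 372392.7
Step 2 — 2 * pi * n = 2 * pi * 1.43 = 8.984955
Step 3 — denominator = 8.984955 * 72531 = 651687.77
Step 4 — eta = 372392.7 / 651687.77 ≈ 0.57143 (5 s.f.)

0.57143


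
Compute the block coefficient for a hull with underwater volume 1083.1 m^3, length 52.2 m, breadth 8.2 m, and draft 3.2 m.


Formula: Cb = V / (L * B * T)
Step 1 — L * B * T = 52.2 * 8.2 * 3.2 = 1369.728 m^3
Step 2 — Cb = 1083.1 / 1369.728 ≈ 0.79074 (5 s.f.)

0.79074


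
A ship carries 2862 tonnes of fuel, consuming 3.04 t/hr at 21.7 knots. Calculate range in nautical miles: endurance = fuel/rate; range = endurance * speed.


Formula: endurance = fuel / rate; range = endurance * speed
Step 1 — endurance = 2862 / 3.04 = 941.4474 hours
Step 2 — range = 941.4474 * 21.7 ≈ 20429 nautical miles (5 s.f.)

20429 NM


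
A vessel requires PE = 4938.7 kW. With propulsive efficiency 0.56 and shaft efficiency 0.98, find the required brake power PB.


Formula: PB = PE / (eta_D * eta_S)
Step 1 — combined efficiency = eta_D * eta_S = 0.56 * 0.98 = 0.5488
Step 2 — PB = 4938.7 / 0.5488 ≈ 8999.1 kW (5 s.f.)

8999.1 kW


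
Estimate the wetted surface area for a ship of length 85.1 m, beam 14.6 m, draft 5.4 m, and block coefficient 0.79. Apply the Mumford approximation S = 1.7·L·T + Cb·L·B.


Formula: S = 1.7*L*T + V/T with V = Cb*L*B*T, i.e. S = L * (1.7*T + Cb*B)
Step 1 — 1.7*T = 1.7 * 5.4 = 9.18 m
Step 2 — Cb*B = 0.79 * 14.6 = 11.534 m
Step 3 — 1.7*T + Cb*B = 9.18 + 11.534 = 20.714 m
Step 4 — S = 85.1 * 20.714 ≈ 1762.8 m^2 (5 s.f.)

1762.8 m^2


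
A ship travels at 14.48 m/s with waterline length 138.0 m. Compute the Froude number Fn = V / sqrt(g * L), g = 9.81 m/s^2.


Formula: Fn = V / sqrt(g * L)
Step 1 — g * L = 9.81 * 138.0 = 1353.78
Step 2 — sqrt(g * L) = sqrt(1353.78) = 36.793749
Step 3 — Fn = 14.48 / 36.793749 ≈ 0.39355 (5 s.f.)

0.39355


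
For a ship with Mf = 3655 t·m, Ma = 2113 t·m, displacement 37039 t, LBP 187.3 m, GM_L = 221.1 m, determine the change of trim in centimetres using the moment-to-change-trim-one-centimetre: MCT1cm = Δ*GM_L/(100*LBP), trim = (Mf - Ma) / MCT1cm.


Formula: net trimming moment = Mf - Ma; MCT1cm = Δ*GM_L/(100*LBP); trim = net moment / MCT1cm
Step 1 — net trimming moment = 3655 - 2113 = 1542 t·m
Step 2 — MCT1cm = 37039 * 221.1 / (100 * 187.3) = 437.2303 t·m/cm
Step 3 — trim = 1542 / 437.2303 ≈ 3.5267 cm (5 s.f.)

3.5267 cm


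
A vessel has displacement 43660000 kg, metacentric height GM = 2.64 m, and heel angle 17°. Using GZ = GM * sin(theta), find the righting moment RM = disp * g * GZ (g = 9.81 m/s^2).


Formula: GZ = GM * sin(theta); RM = disp * g * GZ
Step 1 — GZ = 2.64 * sin(17°) = 2.64 * 0.292372 = 0.771862 m
Step 2 — RM = 43660000 * 9.81 * 0.771862 ≈ 330590000 N·m (5 s.f.)

330590000 N·m


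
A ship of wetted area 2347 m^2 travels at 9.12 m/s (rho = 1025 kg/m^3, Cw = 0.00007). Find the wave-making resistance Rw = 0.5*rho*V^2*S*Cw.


Formula: Rw = 0.5 * rho * V^2 * S * Cw
Step 1 — V^2 = 9.12^2 = 83.1744
Step 2 — 0.5 * rho * V^2 = 0.5 * 1025 * 83.1744 = 42626.88
Step 3 — Rw = 42626.88 * 2347 * 0.00007 ≈ 7003.2 N (5 s.f.)

7003.2 N


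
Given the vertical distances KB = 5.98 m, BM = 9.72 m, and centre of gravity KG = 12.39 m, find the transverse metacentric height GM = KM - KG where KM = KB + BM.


Formula: GM = KB + BM - KG
Step 1 — KM = KB + BM = 5.98 + 9.72 = 15.7 m
Step 2 — GM = KM - KG = 15.7 - 12.39 = 3.31 m

3.31 m


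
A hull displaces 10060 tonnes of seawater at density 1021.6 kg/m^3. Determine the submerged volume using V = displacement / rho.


Formula: V = mass / rho
Step 1 — convert tonnes to kg: 10060 t * 1000 = 10060000 kg
Step 2 — V = 10060000 / 1021.6 ≈ 9847.3 m^3 (5 s.f.)

9847.3 m^3


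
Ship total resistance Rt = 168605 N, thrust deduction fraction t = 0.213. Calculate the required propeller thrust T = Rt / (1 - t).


Formula: T = Rt / (1 - t)
Step 1 — (1 - t) = 1 - 0.213 = 0.787
Step 2 — T = 168605 / 0.787 ≈ 214240 N (5 s.f.)

214240 N


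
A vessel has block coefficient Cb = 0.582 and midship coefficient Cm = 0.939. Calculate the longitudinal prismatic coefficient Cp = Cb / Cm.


Formula: Cp = Cb / Cm
Substituting: Cp = 0.582 / 0.939
Result: Cp ≈ 0.61981 (5 s.f.)

0.61981


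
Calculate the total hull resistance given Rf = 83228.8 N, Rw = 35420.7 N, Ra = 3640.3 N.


Formula: Rt = Rf + Rw + Ra
Substituting: Rt = 83228.8 + 35420.7 + 3640.3
Result: Rt = 122289.8 N

122289.8 N


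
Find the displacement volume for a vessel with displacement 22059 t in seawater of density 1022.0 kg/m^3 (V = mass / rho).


Formula: V = mass / rho
Step 1 — convert tonnes to kg: 22059 t * 1000 = 22059000 kg
Step 2 — V = 22059000 / 1022.0 ≈ 21584 m^3 (5 s.f.)

21584 m^3


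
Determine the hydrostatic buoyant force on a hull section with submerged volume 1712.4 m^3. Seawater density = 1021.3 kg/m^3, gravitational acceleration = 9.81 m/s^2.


Formula: Fb = rho * g * V
Substituting: Fb = 1021.3 * 9.81 * 1712.4
Intermediate: 1021.3 * 9.81 = 10018.953
Result: Fb = 10018.953 * 1712.4 ≈ 17156000 N (5 s.f.)

17156000 N


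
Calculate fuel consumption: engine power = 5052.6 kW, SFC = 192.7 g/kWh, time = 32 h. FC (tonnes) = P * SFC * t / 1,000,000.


Formula: FC (tonnes) = P * SFC * t / 1,000,000
Step 1 — P * SFC * t = 5052.6 * 192.7 * 32 = 31156352.64 g
Step 2 — FC (tonnes) = 31156352.64 / 1,000,000 ≈ 31.156 tonnes (5 s.f.)

31.156 tonnes


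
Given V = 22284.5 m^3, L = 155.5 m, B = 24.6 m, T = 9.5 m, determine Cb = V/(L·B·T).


Formula: Cb = V / (L * B * T)
Step 1 — L * B * T = 155.5 * 24.6 * 9.5 = 36340.35 m^3
Step 2 — Cb = 22284.5 / 36340.35 ≈ 0.61322 (5 s.f.)

0.61322


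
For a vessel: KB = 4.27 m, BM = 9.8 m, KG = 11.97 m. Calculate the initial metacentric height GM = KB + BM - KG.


Formula: GM = KB + BM - KG
Step 1 — KM = KB + BM = 4.27 + 9.8 = 14.07 m
Step 2 — GM = KM - KG = 14.07 - 11.97 = 2.1 m

2.1 m


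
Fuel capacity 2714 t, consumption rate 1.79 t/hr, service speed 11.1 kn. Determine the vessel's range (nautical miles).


Formula: endurance = fuel / rate; range = endurance * speed
Step 1 — endurance = 2714 / 1.79 = 1516.2011 hours
Step 2 — range = 1516.2011 * 11.1 ≈ 16830 nautical miles (5 s.f.)

16830 NM


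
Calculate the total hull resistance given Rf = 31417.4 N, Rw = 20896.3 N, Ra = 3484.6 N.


Formula: Rt = Rf + Rw + Ra
Substituting: Rt = 31417.4 + 20896.3 + 3484.6
Result: Rt = 55798.3 N

55798.3 N


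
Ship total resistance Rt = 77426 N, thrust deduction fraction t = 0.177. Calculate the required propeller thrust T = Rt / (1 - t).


Formula: T = Rt / (1 - t)
Step 1 — (1 - t) = 1 - 0.177 = 0.823
Step 2 — T = 77426 / 0.823 ≈ 94078 N (5 s.f.)

94078 N


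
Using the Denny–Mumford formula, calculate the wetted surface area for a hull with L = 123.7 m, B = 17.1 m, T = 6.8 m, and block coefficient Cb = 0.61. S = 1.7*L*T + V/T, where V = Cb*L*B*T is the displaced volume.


Formula: S = 1.7*L*T + V/T with V = Cb*L*B*T, i.e. S = L * (1.7*T + Cb*B)
Step 1 — 1.7*T = 1.7 * 6.8 = 11.56 m
Step 2 — Cb*B = 0.61 * 17.1 = 10.431 m
Step 3 — 1.7*T + Cb*B = 11.56 + 10.431 = 21.991 m
Step 4 — S = 123.7 * 21.991 ≈ 2720.3 m^2 (5 s.f.)

2720.3 m^2


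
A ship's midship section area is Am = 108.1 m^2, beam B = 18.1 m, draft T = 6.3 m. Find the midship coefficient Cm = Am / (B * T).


Formula: Cm = Am / (B * T)
Step 1 — B * T = 18.1 * 6.3 = 114.03 m^2
Step 2 — Cm = 108.1 / 114.03 ≈ 0.94800 (5 s.f.)

0.94800


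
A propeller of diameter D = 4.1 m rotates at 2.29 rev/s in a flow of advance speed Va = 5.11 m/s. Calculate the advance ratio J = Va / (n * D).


Formula: J = Va / (n * D)
Step 1 — n * D = 2.29 * 4.1 = 9.389
Step 2 — J = 5.11 / 9.389 ≈ 0.54425 (5 s.f.)

0.54425


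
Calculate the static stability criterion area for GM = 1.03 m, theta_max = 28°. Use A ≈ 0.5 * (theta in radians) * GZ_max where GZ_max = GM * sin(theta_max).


Formula: GZ_max = GM * sin(theta); Area = 0.5 * theta_rad * GZ_max
Step 1 — GZ_max = 1.03 * sin(28°) = 1.03 * 0.469472 = 0.483556 m
Step 2 — theta_rad = 28 * pi/180 = 0.488692 rad
Step 3 — Area = 0.5 * 0.488692 * 0.483556 ≈ 0.11815 m·rad (5 s.f.)

0.11815 m·rad


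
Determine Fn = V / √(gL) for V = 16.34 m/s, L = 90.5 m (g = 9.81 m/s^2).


Formula: Fn = V / sqrt(g * L)
Step 1 — g * L = 9.81 * 90.5 = 887.805
Step 2 — sqrt(g * L) = sqrt(887.805) = 29.796057
Step 3 — Fn = 16.34 / 29.796057 ≈ 0.54839 (5 s.f.)

0.54839


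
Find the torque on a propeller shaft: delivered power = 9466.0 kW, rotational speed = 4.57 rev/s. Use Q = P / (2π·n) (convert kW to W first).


Formula: Q = P_W / (2 * pi * n)
Step 1 — P_W = 9466.0 kW * 1000 = 9466000.0 W
Step 2 — 2 * pi * n = 2 * pi * 4.57 = 28.714157
Step 3 — Q = 9466000.0 / 28.714157 ≈ 329660 N·m (5 s.f.)

329660 N·m


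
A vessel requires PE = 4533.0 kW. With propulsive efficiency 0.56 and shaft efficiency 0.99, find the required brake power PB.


Formula: PB = PE / (eta_D * eta_S)
Step 1 — combined efficiency = eta_D * eta_S = 0.56 * 0.99 = 0.5544
Step 2 — PB = 4533.0 / 0.5544 ≈ 8176.4 kW (5 s.f.)

8176.4 kW


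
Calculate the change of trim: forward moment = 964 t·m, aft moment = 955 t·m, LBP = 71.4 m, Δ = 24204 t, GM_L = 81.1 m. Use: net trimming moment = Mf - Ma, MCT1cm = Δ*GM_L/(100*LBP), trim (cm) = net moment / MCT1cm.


Formula: net trimming moment = Mf - Ma; MCT1cm = Δ*GM_L/(100*LBP); trim = net moment / MCT1cm
Step 1 — net trimming moment = 964 - 955 = 9 t·m
Step 2 — MCT1cm = 24204 * 81.1 / (100 * 71.4) = 274.9222 t·m/cm
Step 3 — trim = 9 / 274.9222 ≈ 0.032737 cm (5 s.f.)

0.032737 cm


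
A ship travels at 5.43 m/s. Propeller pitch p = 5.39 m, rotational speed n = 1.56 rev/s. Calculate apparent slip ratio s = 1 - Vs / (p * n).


Formula: s = 1 - Vs / (p * n)
Step 1 — p * n = 5.39 * 1.56 = 8.4084
Step 2 — Vs / (p*n) = 5.43 / 8.4084 = 0.645783 (6 d.p.)
Step 3 — s = 1 - 0.645783 = 0.354217

0.354217


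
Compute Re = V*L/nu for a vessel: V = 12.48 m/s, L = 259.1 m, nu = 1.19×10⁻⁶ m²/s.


Formula: Re = V * L / nu
Step 1 — V * L = 12.48 * 259.1 = 3233.568 m^2/s
Step 2 — Re = 3233.568 / 1.19e-6 = 2.72e+09

2.72e+09


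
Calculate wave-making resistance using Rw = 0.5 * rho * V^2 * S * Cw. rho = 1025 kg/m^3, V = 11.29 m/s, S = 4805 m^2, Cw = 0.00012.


Formula: Rw = 0.5 * rho * V^2 * S * Cw
Step 1 — V^2 = 11.29^2 = 127.4641
Step 2 — 0.5 * rho * V^2 = 0.5 * 1025 * 127.4641 = 65325.35125
Step 3 — Rw = 65325.35125 * 4805 * 0.00012 ≈ 37667 N (5 s.f.)

37667 N


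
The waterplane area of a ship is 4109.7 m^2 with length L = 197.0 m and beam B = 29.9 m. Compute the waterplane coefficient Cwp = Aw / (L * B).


Formula: Cwp = Aw / (L * B)
Step 1 — L * B = 197.0 * 29.9 = 5890.3 m^2
Step 2 — Cwp = 4109.7 / 5890.3 ≈ 0.69771 (5 s.f.)

0.69771


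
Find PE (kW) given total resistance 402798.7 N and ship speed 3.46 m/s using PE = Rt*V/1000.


Formula: PE = Rt * V / 1000 (kW)
Step 1 — PE (W) = 402798.7 * 3.46 = 1393683.502 W
Step 2 — PE (kW) = 1393683.502 / 1000 ≈ 1393.7 kW (5 s.f.)

1393.7 kW


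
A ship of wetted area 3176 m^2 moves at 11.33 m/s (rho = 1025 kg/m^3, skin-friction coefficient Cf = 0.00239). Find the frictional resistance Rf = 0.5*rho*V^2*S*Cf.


Formula: Rf = 0.5 * rho * V^2 * S * Cf
Step 1 — V^2 = 11.33^2 = 128.3689
Step 2 — 0.5 * rho * V^2 = 0.5 * 1025 * 128.3689 = 65789.06125
Step 3 — Rf = 65789.06125 * 3176 * 0.00239 ≈ 499380 N (5 s.f.)

499380 N


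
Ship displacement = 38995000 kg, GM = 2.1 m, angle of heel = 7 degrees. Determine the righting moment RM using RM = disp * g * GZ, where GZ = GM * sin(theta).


Formula: GZ = GM * sin(theta); RM = disp * g * GZ
Step 1 — GZ = 2.1 * sin(7°) = 2.1 * 0.121869 = 0.255925 m
Step 2 — RM = 38995000 * 9.81 * 0.255925 ≈ 97902000 N·m (5 s.f.)

97902000 N·m


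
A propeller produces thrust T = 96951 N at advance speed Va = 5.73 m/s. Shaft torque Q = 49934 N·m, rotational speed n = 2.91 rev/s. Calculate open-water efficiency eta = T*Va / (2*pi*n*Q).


Formula: eta = T * Va / (2 * pi * n * Q)
Step 1 — numerator = T * Va = 96951 * 5.73 = 555529.23
Step 2 — 2 * pi * n = 2 * pi * 2.91 = 18.284069
Step 3 — denominator = 18.284069 * 49934 = 912996.7
Step 4 — eta = 555529.23 / 912996.7 ≈ 0.60847 (5 s.f.)

0.60847


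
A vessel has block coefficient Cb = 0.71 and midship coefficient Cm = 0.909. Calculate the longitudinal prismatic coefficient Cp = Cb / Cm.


Formula: Cp = Cb / Cm
Substituting: Cp = 0.71 / 0.909
Result: Cp ≈ 0.78108 (5 s.f.)

0.78108


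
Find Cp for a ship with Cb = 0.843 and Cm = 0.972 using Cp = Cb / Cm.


Formula: Cp = Cb / Cm
Substituting: Cp = 0.843 / 0.972
Result: Cp ≈ 0.86728 (5 s.f.)

0.86728


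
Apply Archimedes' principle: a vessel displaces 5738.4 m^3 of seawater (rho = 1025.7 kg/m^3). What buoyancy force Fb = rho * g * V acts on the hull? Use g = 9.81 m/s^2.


Formula: Fb = rho * g * V
Substituting: Fb = 1025.7 * 9.81 * 5738.4
Intermediate: 1025.7 * 9.81 = 10062.117
Result: Fb = 10062.117 * 5738.4 ≈ 57740000 N (5 s.f.)

57740000 N


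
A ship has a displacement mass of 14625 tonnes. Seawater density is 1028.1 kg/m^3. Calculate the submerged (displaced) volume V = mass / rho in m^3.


Formula: V = mass / rho
Step 1 — convert tonnes to kg: 14625 t * 1000 = 14625000 kg
Step 2 — V = 14625000 / 1028.1 ≈ 14225 m^3 (5 s.f.)

14225 m^3


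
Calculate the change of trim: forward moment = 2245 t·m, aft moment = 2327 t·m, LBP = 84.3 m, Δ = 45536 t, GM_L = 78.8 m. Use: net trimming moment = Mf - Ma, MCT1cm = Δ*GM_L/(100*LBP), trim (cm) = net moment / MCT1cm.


Formula: net trimming moment = Mf - Ma; MCT1cm = Δ*GM_L/(100*LBP); trim = net moment / MCT1cm
Step 1 — net trimming moment = 2245 - 2327 = -82 t·m
Step 2 — MCT1cm = 45536 * 78.8 / (100 * 84.3) = 425.6509 t·m/cm
Step 3 — trim = -82 / 425.6509 ≈ -0.19265 cm (5 s.f.)

-0.19265 cm


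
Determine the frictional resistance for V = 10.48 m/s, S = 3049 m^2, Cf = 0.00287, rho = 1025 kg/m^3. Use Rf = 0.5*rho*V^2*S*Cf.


Formula: Rf = 0.5 * rho * V^2 * S * Cf
Step 1 — V^2 = 10.48^2 = 109.8304
Step 2 — 0.5 * rho * V^2 = 0.5 * 1025 * 109.8304 = 56288.08
Step 3 — Rf = 56288.08 * 3049 * 0.00287 ≈ 492560 N (5 s.f.)

492560 N


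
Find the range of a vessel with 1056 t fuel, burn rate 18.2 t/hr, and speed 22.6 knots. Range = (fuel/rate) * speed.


Formula: endurance = fuel / rate; range = endurance * speed
Step 1 — endurance = 1056 / 18.2 = 58.022 hours
Step 2 — range = 58.022 * 22.6 ≈ 1311.3 nautical miles (5 s.f.)

1311.3 NM


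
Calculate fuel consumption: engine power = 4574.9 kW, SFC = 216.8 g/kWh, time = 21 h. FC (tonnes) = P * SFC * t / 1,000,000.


Formula: FC (tonnes) = P * SFC * t / 1,000,000
Step 1 — P * SFC * t = 4574.9 * 216.8 * 21 = 20828604.72 g
Step 2 — FC (tonnes) = 20828604.72 / 1,000,000 ≈ 20.829 tonnes (5 s.f.)

20.829 tonnes


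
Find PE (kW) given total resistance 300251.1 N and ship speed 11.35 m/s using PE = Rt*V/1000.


Formula: PE = Rt * V / 1000 (kW)
Step 1 — PE (W) = 300251.1 * 11.35 = 3407849.985 W
Step 2 — PE (kW) = 3407849.985 / 1000 ≈ 3407.8 kW (5 s.f.)

3407.8 kW


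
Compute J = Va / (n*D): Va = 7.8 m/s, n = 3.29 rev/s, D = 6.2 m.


Formula: J = Va / (n * D)
Step 1 — n * D = 3.29 * 6.2 = 20.398
Step 2 — J = 7.8 / 20.398 ≈ 0.38239 (5 s.f.)

0.38239


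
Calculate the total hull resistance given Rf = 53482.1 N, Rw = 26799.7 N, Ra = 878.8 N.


Formula: Rt = Rf + Rw + Ra
Substituting: Rt = 53482.1 + 26799.7 + 878.8
Result: Rt = 81160.6 N

81160.6 N


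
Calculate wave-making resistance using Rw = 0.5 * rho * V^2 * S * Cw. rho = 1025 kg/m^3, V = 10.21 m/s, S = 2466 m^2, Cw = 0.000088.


Formula: Rw = 0.5 * rho * V^2 * S * Cw
Step 1 — V^2 = 10.21^2 = 104.2441
Step 2 — 0.5 * rho * V^2 = 0.5 * 1025 * 104.2441 = 53425.10125
Step 3 — Rw = 53425.10125 * 2466 * 0.000088 ≈ 11594 N (5 s.f.)

11594 N


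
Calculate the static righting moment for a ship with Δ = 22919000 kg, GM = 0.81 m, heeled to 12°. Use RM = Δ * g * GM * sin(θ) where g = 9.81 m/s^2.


Formula: GZ = GM * sin(theta); RM = disp * g * GZ
Step 1 — GZ = 0.81 * sin(12°) = 0.81 * 0.207912 = 0.168409 m
Step 2 — RM = 22919000 * 9.81 * 0.168409 ≈ 37864000 N·m (5 s.f.)

37864000 N·m


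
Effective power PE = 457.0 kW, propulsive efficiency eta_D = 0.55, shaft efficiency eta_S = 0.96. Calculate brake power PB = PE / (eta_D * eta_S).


Formula: PB = PE / (eta_D * eta_S)
Step 1 — combined efficiency = eta_D * eta_S = 0.55 * 0.96 = 0.528
Step 2 — PB = 457.0 / 0.528 ≈ 865.53 kW (5 s.f.)

865.53 kW


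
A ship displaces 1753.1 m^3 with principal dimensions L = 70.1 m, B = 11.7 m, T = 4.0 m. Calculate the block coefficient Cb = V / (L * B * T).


Formula: Cb = V / (L * B * T)
Step 1 — L * B * T = 70.1 * 11.7 * 4.0 = 3280.68 m^3
Step 2 — Cb = 1753.1 / 3280.68 ≈ 0.53437 (5 s.f.)

0.53437


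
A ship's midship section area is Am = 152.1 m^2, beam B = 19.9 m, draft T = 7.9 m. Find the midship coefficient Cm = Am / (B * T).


Formula: Cm = Am / (B * T)
Step 1 — B * T = 19.9 * 7.9 = 157.21 m^2
Step 2 — Cm = 152.1 / 157.21 ≈ 0.96750 (5 s.f.)

0.96750


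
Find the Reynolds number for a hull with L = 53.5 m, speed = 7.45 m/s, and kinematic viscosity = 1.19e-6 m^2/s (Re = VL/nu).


Formula: Re = V * L / nu
Step 1 — V * L = 7.45 * 53.5 = 398.575 m^2/s
Step 2 — Re = 398.575 / 1.19e-6 = 3.35e+08

3.35e+08


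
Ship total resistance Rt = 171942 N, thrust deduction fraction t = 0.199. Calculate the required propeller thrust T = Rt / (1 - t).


Formula: T = Rt / (1 - t)
Step 1 — (1 - t) = 1 - 0.199 = 0.801
Step 2 — T = 171942 / 0.801 ≈ 214660 N (5 s.f.)

214660 N


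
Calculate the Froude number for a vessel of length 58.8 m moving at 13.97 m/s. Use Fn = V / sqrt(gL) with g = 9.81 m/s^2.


Formula: Fn = V / sqrt(g * L)
Step 1 — g * L = 9.81 * 58.8 = 576.828
Step 2 — sqrt(g * L) = sqrt(576.828) = 24.017244
Step 3 — Fn = 13.97 / 24.017244 ≈ 0.58167 (5 s.f.)

0.58167


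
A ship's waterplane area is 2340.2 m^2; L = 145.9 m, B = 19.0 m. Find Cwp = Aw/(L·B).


Formula: Cwp = Aw / (L * B)
Step 1 — L * B = 145.9 * 19.0 = 2772.1 m^2
Step 2 — Cwp = 2340.2 / 2772.1 ≈ 0.84420 (5 s.f.)

0.84420


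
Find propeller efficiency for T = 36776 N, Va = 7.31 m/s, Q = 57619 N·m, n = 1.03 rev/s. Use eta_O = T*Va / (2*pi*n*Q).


Formula: eta = T * Va / (2 * pi * n * Q)
Step 1 — numerator = T * Va = 36776 * 7.31 = 268832.56
Step 2 — 2 * pi * n = 2 * pi * 1.03 = 6.471681
Step 3 — denominator = 6.471681 * 57619 = 372891.79
Step 4 — eta = 268832.56 / 372891.79 ≈ 0.72094 (5 s.f.)

0.72094


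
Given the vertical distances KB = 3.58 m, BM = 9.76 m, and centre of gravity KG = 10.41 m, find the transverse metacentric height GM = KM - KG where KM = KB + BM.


Formula: GM = KB + BM - KG
Step 1 — KM = KB + BM = 3.58 + 9.76 = 13.34 m
Step 2 — GM = KM - KG = 13.34 - 10.41 = 2.93 m

2.93 m


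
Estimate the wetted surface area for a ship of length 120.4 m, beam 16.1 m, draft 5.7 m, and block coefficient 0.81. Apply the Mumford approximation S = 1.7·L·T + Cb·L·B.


Formula: S = 1.7*L*T + V/T with V = Cb*L*B*T, i.e. S = L * (1.7*T + Cb*B)
Step 1 — 1.7*T = 1.7 * 5.7 = 9.69 m
Step 2 — Cb*B = 0.81 * 16.1 = 13.041 m
Step 3 — 1.7*T + Cb*B = 9.69 + 13.041 = 22.731 m
Step 4 — S = 120.4 * 22.731 ≈ 2736.8 m^2 (5 s.f.)

2736.8 m^2


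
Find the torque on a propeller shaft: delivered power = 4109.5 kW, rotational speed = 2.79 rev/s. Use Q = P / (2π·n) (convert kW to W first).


Formula: Q = P_W / (2 * pi * n)
Step 1 — P_W = 4109.5 kW * 1000 = 4109500.0 W
Step 2 — 2 * pi * n = 2 * pi * 2.79 = 17.530087
Step 3 — Q = 4109500.0 / 17.530087 ≈ 234430 N·m (5 s.f.)

234430 N·m


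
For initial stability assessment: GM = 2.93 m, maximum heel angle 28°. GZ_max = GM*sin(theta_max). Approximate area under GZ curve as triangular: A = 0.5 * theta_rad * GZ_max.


Formula: GZ_max = GM * sin(theta); Area = 0.5 * theta_rad * GZ_max
Step 1 — GZ_max = 2.93 * sin(28°) = 2.93 * 0.469472 = 1.375553 m
Step 2 — theta_rad = 28 * pi/180 = 0.488692 rad
Step 3 — Area = 0.5 * 0.488692 * 1.375553 ≈ 0.33611 m·rad (5 s.f.)

0.33611 m·rad


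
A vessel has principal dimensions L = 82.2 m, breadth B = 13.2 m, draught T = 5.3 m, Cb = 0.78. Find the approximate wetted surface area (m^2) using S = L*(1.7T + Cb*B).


Formula: S = 1.7*L*T + V/T with V = Cb*L*B*T, i.e. S = L * (1.7*T + Cb*B)
Step 1 — 1.7*T = 1.7 * 5.3 = 9.01 m
Step 2 — Cb*B = 0.78 * 13.2 = 10.296 m
Step 3 — 1.7*T + Cb*B = 9.01 + 10.296 = 19.306 m
Step 4 — S = 82.2 * 19.306 ≈ 1587.0 m^2 (5 s.f.)

1587.0 m^2


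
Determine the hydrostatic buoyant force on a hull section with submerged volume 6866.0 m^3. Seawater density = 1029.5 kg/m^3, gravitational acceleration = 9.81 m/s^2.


Formula: Fb = rho * g * V
Substituting: Fb = 1029.5 * 9.81 * 6866.0
Intermediate: 1029.5 * 9.81 = 10099.395
Result: Fb = 10099.395 * 6866.0 ≈ 69342000 N (5 s.f.)

69342000 N


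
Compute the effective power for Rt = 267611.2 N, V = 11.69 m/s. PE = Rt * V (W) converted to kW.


Formula: PE = Rt * V / 1000 (kW)
Step 1 — PE (W) = 267611.2 * 11.69 = 3128374.928 W
Step 2 — PE (kW) = 3128374.928 / 1000 ≈ 3128.4 kW (5 s.f.)

3128.4 kW


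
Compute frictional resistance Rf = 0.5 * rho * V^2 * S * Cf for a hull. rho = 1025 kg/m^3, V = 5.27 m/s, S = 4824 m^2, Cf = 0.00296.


Formula: Rf = 0.5 * rho * V^2 * S * Cf
Step 1 — V^2 = 5.27^2 = 27.7729
Step 2 — 0.5 * rho * V^2 = 0.5 * 1025 * 27.7729 = 14233.61125
Step 3 — Rf = 14233.61125 * 4824 * 0.00296 ≈ 203240 N (5 s.f.)

203240 N


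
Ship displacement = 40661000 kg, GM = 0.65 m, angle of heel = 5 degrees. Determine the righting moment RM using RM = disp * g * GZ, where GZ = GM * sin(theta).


Formula: GZ = GM * sin(theta); RM = disp * g * GZ
Step 1 — GZ = 0.65 * sin(5°) = 0.65 * 0.087156 = 0.056651 m
Step 2 — RM = 40661000 * 9.81 * 0.056651 ≈ 22597000 N·m (5 s.f.)

22597000 N·m


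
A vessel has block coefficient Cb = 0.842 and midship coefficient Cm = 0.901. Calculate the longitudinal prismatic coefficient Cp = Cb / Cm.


Formula: Cp = Cb / Cm
Substituting: Cp = 0.842 / 0.901
Result: Cp ≈ 0.93452 (5 s.f.)

0.93452


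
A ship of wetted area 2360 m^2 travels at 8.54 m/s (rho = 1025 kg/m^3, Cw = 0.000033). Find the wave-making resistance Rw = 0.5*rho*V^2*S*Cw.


Formula: Rw = 0.5 * rho * V^2 * S * Cw
Step 1 — V^2 = 8.54^2 = 72.9316
Step 2 — 0.5 * rho * V^2 = 0.5 * 1025 * 72.9316 = 37377.445
Step 3 — Rw = 37377.445 * 2360 * 0.000033 ≈ 2911.0 N (5 s.f.)

2911.0 N


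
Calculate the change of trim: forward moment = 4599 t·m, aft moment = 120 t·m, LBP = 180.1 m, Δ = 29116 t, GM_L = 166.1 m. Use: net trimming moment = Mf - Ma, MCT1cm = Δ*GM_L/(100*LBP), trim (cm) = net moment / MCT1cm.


Formula: net trimming moment = Mf - Ma; MCT1cm = Δ*GM_L/(100*LBP); trim = net moment / MCT1cm
Step 1 — net trimming moment = 4599 - 120 = 4479 t·m
Step 2 — MCT1cm = 29116 * 166.1 / (100 * 180.1) = 268.5268 t·m/cm
Step 3 — trim = 4479 / 268.5268 ≈ 16.680 cm (5 s.f.)

16.680 cm


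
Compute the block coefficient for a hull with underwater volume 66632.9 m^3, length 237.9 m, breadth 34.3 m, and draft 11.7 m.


Formula: Cb = V / (L * B * T)
Step 1 — L * B * T = 237.9 * 34.3 * 11.7 = 95471.649 m^3
Step 2 — Cb = 66632.9 / 95471.649 ≈ 0.69793 (5 s.f.)

0.69793


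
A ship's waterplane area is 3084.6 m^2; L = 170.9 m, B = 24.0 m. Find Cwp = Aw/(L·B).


Formula: Cwp = Aw / (L * B)
Step 1 — L * B = 170.9 * 24.0 = 4101.6 m^2
Step 2 — Cwp = 3084.6 / 4101.6 ≈ 0.75205 (5 s.f.)

0.75205


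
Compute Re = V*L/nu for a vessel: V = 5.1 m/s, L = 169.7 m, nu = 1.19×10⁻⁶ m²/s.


Formula: Re = V * L / nu
Step 1 — V * L = 5.1 * 169.7 = 865.47 m^2/s
Step 2 — Re = 865.47 / 1.19e-6 = 7.27e+08

7.27e+08


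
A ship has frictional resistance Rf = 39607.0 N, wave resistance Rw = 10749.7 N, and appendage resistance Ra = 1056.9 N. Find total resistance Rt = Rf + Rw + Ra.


Formula: Rt = Rf + Rw + Ra
Substituting: Rt = 39607.0 + 10749.7 + 1056.9
Result: Rt = 51413.6 N

51413.6 N


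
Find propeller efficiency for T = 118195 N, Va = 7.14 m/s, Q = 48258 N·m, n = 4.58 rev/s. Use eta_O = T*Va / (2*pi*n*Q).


Formula: eta = T * Va / (2 * pi * n * Q)
Step 1 — numerator = T * Va = 118195 * 7.14 = 843912.3
Step 2 — 2 * pi * n = 2 * pi * 4.58 = 28.776989
Step 3 — denominator = 28.776989 * 48258 = 1388719.94
Step 4 — eta = 843912.3 / 1388719.94 ≈ 0.60769 (5 s.f.)

0.60769


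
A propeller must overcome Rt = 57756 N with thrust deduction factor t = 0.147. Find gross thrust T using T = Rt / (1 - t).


Formula: T = Rt / (1 - t)
Step 1 — (1 - t) = 1 - 0.147 = 0.853
Step 2 — T = 57756 / 0.853 ≈ 67709 N (5 s.f.)

67709 N


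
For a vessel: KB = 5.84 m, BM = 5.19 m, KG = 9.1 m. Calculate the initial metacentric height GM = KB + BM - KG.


Formula: GM = KB + BM - KG
Step 1 — KM = KB + BM = 5.84 + 5.19 = 11.03 m
Step 2 — GM = KM - KG = 11.03 - 9.1 = 1.93 m

1.93 m


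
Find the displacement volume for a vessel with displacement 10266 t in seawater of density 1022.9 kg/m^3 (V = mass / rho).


Formula: V = mass / rho
Step 1 — convert tonnes to kg: 10266 t * 1000 = 10266000 kg
Step 2 — V = 10266000 / 1022.9 ≈ 10036 m^3 (5 s.f.)

10036 m^3


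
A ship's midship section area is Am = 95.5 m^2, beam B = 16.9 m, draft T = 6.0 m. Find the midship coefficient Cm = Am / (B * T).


Formula: Cm = Am / (B * T)
Step 1 — B * T = 16.9 * 6.0 = 101.4 m^2
Step 2 — Cm = 95.5 / 101.4 ≈ 0.94181 (5 s.f.)

0.94181


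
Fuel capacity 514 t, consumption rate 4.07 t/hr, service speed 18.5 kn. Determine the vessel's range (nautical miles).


Formula: endurance = fuel / rate; range = endurance * speed
Step 1 — endurance = 514 / 4.07 = 126.2899 hours
Step 2 — range = 126.2899 * 18.5 ≈ 2336.4 nautical miles (5 s.f.)

2336.4 NM


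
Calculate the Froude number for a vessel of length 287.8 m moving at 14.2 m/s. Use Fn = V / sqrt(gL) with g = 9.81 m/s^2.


Formula: Fn = V / sqrt(g * L)
Step 1 — g * L = 9.81 * 287.8 = 2823.318
Step 2 — sqrt(g * L) = sqrt(2823.318) = 53.134904
Step 3 — Fn = 14.2 / 53.134904 ≈ 0.26724 (5 s.f.)

0.26724


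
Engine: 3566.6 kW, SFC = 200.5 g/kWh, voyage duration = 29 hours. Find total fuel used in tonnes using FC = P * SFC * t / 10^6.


Formula: FC (tonnes) = P * SFC * t / 1,000,000
Step 1 — P * SFC * t = 3566.6 * 200.5 * 29 = 20737995.7 g
Step 2 — FC (tonnes) = 20737995.7 / 1,000,000 ≈ 20.738 tonnes (5 s.f.)

20.738 tonnes


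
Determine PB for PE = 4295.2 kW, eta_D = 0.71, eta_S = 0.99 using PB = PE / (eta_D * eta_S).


Formula: PB = PE / (eta_D * eta_S)
Step 1 — combined efficiency = eta_D * eta_S = 0.71 * 0.99 = 0.7029
Step 2 — PB = 4295.2 / 0.7029 ≈ 6110.7 kW (5 s.f.)

6110.7 kW


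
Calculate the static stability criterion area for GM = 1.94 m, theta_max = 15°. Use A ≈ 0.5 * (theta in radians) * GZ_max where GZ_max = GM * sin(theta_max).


Formula: GZ_max = GM * sin(theta); Area = 0.5 * theta_rad * GZ_max
Step 1 — GZ_max = 1.94 * sin(15°) = 1.94 * 0.258819 = 0.502109 m
Step 2 — theta_rad = 15 * pi/180 = 0.261799 rad
Step 3 — Area = 0.5 * 0.261799 * 0.502109 ≈ 0.065726 m·rad (5 s.f.)

0.065726 m·rad


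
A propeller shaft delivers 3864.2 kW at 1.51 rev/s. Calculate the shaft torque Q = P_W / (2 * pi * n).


Formula: Q = P_W / (2 * pi * n)
Step 1 — P_W = 3864.2 kW * 1000 = 3864200.0 W
Step 2 — 2 * pi * n = 2 * pi * 1.51 = 9.48761
Step 3 — Q = 3864200.0 / 9.48761 ≈ 407290 N·m (5 s.f.)

407290 N·m


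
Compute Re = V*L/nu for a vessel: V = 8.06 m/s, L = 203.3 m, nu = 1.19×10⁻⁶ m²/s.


Formula: Re = V * L / nu
Step 1 — V * L = 8.06 * 203.3 = 1638.598 m^2/s
Step 2 — Re = 1638.598 / 1.19e-6 = 1.38e+09

1.38e+09


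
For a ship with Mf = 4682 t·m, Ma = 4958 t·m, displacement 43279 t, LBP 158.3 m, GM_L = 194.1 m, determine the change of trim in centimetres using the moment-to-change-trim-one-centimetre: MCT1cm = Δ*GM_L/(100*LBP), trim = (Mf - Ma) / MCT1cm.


Formula: net trimming moment = Mf - Ma; MCT1cm = Δ*GM_L/(100*LBP); trim = net moment / MCT1cm
Step 1 — net trimming moment = 4682 - 4958 = -276 t·m
Step 2 — MCT1cm = 43279 * 194.1 / (100 * 158.3) = 530.6667 t·m/cm
Step 3 — trim = -276 / 530.6667 ≈ -0.52010 cm (5 s.f.)

-0.52010 cm


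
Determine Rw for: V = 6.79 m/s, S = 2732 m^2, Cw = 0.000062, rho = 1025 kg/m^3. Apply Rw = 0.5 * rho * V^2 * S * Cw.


Formula: Rw = 0.5 * rho * V^2 * S * Cw
Step 1 — V^2 = 6.79^2 = 46.1041
Step 2 — 0.5 * rho * V^2 = 0.5 * 1025 * 46.1041 = 23628.35125
Step 3 — Rw = 23628.35125 * 2732 * 0.000062 ≈ 4002.3 N (5 s.f.)

4002.3 N


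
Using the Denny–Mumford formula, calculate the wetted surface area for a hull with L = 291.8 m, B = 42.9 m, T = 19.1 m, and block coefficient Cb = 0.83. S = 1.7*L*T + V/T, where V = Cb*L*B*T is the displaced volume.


Formula: S = 1.7*L*T + V/T with V = Cb*L*B*T, i.e. S = L * (1.7*T + Cb*B)
Step 1 — 1.7*T = 1.7 * 19.1 = 32.47 m
Step 2 — Cb*B = 0.83 * 42.9 = 35.607 m
Step 3 — 1.7*T + Cb*B = 32.47 + 35.607 = 68.077 m
Step 4 — S = 291.8 * 68.077 ≈ 19865 m^2 (5 s.f.)

19865 m^2


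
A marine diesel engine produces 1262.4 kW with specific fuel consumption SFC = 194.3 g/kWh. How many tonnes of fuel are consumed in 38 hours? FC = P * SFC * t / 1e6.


Formula: FC (tonnes) = P * SFC * t / 1,000,000
Step 1 — P * SFC * t = 1262.4 * 194.3 * 38 = 9320804.16 g
Step 2 — FC (tonnes) = 9320804.16 / 1,000,000 ≈ 9.3208 tonnes (5 s.f.)

9.3208 tonnes


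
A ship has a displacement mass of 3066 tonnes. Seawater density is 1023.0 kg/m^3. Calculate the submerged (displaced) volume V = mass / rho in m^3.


Formula: V = mass / rho
Step 1 — convert tonnes to kg: 3066 t * 1000 = 3066000 kg
Step 2 — V = 3066000 / 1023.0 ≈ 2997.1 m^3 (5 s.f.)

2997.1 m^3


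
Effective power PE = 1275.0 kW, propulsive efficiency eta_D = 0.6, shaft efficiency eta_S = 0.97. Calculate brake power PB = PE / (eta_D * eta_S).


Formula: PB = PE / (eta_D * eta_S)
Step 1 — combined efficiency = eta_D * eta_S = 0.6 * 0.97 = 0.582
Step 2 — PB = 1275.0 / 0.582 ≈ 2190.7 kW (5 s.f.)

2190.7 kW


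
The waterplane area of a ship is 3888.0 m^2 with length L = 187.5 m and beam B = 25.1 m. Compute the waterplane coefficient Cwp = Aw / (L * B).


Formula: Cwp = Aw / (L * B)
Step 1 — L * B = 187.5 * 25.1 = 4706.25 m^2
Step 2 — Cwp = 3888.0 / 4706.25 ≈ 0.82614 (5 s.f.)

0.82614


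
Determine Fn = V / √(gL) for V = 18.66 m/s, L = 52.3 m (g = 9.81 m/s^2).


Formula: Fn = V / sqrt(g * L)
Step 1 — g * L = 9.81 * 52.3 = 513.063
Step 2 — sqrt(g * L) = sqrt(513.063) = 22.650894
Step 3 — Fn = 18.66 / 22.650894 ≈ 0.82381 (5 s.f.)

0.82381


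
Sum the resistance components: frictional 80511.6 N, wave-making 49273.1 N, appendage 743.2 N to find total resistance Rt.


Formula: Rt = Rf + Rw + Ra
Substituting: Rt = 80511.6 + 49273.1 + 743.2
Result: Rt = 130527.9 N

130527.9 N


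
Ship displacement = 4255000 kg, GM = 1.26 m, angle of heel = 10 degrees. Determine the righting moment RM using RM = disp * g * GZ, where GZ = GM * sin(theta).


Formula: GZ = GM * sin(theta); RM = disp * g * GZ
Step 1 — GZ = 1.26 * sin(10°) = 1.26 * 0.173648 = 0.218796 m
Step 2 — RM = 4255000 * 9.81 * 0.218796 ≈ 9132900 N·m (5 s.f.)

9132900 N·m


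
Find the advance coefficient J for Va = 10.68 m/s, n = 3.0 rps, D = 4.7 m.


Formula: J = Va / (n * D)
Step 1 — n * D = 3.0 * 4.7 = 14.1
Step 2 — J = 10.68 / 14.1 ≈ 0.75745 (5 s.f.)

0.75745


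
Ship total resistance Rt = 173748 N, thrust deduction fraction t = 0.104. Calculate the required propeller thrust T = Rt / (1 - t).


Formula: T = Rt / (1 - t)
Step 1 — (1 - t) = 1 - 0.104 = 0.896
Step 2 — T = 173748 / 0.896 ≈ 193920 N (5 s.f.)

193920 N


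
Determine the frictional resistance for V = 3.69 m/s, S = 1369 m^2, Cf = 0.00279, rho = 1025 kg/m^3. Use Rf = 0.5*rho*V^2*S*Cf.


Formula: Rf = 0.5 * rho * V^2 * S * Cf
Step 1 — V^2 = 3.69^2 = 13.6161
Step 2 — 0.5 * rho * V^2 = 0.5 * 1025 * 13.6161 = 6978.25125
Step 3 — Rf = 6978.25125 * 1369 * 0.00279 ≈ 26654 N (5 s.f.)

26654 N


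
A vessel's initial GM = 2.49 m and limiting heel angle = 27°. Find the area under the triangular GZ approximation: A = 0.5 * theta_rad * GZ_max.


Formula: GZ_max = GM * sin(theta); Area = 0.5 * theta_rad * GZ_max
Step 1 — GZ_max = 2.49 * sin(27°) = 2.49 * 0.45399 = 1.130435 m
Step 2 — theta_rad = 27 * pi/180 = 0.471239 rad
Step 3 — Area = 0.5 * 0.471239 * 1.130435 ≈ 0.26635 m·rad (5 s.f.)

0.26635 m·rad


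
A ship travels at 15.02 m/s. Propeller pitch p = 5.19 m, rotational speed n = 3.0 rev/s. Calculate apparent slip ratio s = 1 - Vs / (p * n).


Formula: s = 1 - Vs / (p * n)
Step 1 — p * n = 5.19 * 3.0 = 15.57
Step 2 — Vs / (p*n) = 15.02 / 15.57 = 0.964676 (6 d.p.)
Step 3 — s = 1 - 0.964676 = 0.035324

0.035324


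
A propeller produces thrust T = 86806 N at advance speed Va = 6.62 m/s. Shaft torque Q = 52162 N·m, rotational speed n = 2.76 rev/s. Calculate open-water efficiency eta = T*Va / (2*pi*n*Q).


Formula: eta = T * Va / (2 * pi * n * Q)
Step 1 — numerator = T * Va = 86806 * 6.62 = 574655.72
Step 2 — 2 * pi * n = 2 * pi * 2.76 = 17.341591
Step 3 — denominator = 17.341591 * 52162 = 904572.07
Step 4 — eta = 574655.72 / 904572.07 ≈ 0.63528 (5 s.f.)

0.63528


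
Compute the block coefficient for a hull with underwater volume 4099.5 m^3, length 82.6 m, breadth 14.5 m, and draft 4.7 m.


Formula: Cb = V / (L * B * T)
Step 1 — L * B * T = 82.6 * 14.5 * 4.7 = 5629.19 m^3
Step 2 — Cb = 4099.5 / 5629.19 ≈ 0.72826 (5 s.f.)

0.72826


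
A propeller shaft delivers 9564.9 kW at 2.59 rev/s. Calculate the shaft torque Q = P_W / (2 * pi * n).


Formula: Q = P_W / (2 * pi * n)
Step 1 — P_W = 9564.9 kW * 1000 = 9564900.0 W
Step 2 — 2 * pi * n = 2 * pi * 2.59 = 16.27345
Step 3 — Q = 9564900.0 / 16.27345 ≈ 587760 N·m (5 s.f.)

587760 N·m


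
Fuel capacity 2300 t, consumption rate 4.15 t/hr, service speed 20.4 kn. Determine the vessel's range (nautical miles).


Formula: endurance = fuel / rate; range = endurance * speed
Step 1 — endurance = 2300 / 4.15 = 554.2169 hours
Step 2 — range = 554.2169 * 20.4 ≈ 11306 nautical miles (5 s.f.)

11306 NM
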